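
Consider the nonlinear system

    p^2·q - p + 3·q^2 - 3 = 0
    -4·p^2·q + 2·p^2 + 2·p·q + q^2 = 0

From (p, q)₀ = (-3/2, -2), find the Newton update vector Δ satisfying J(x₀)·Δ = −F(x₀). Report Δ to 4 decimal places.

(0.5368, 0.8906)

At (-3/2, -2): F = (6.0000, 32.5000).
Jacobian J = [[2·p·q - 1, p^2 + 6·q], [-8·p·q + 4·p + 2·q, -4·p^2 + 2·p + 2·q]].
At the point, J = [[5.0000, -9.7500], [-34.0000, -16.0000]] (det J = -411.5000).
Solving J·Δ = −F gives Δ = (0.5368, 0.8906).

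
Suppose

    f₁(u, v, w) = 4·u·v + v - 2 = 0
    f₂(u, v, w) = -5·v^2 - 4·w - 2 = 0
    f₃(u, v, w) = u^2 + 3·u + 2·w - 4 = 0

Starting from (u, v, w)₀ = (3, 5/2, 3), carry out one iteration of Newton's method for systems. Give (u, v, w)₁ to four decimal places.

At (3, 5/2, 3): F = (30.5000, -45.2500, 20.0000).
Jacobian J = [[4·v, 4·u + 1, 0], [0, -10·v, -4], [2·u + 3, 0, 2]].
At the point, J = [[10.0000, 13.0000, 0.0000], [0.0000, -25.0000, -4.0000], [9.0000, 0.0000, 2.0000]] (det J = -968.0000).
Solving J·Δ = −F gives Δ = (-1.4344, -1.2428, -3.5452).
Then the next iterate is (u, v, w)₁ = (1.5656, 1.2572, -0.5452).

(1.5656, 1.2572, -0.5452)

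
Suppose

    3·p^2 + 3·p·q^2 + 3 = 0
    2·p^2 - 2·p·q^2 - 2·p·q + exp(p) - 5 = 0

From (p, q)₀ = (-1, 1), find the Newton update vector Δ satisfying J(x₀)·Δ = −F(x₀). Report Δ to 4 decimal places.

(0.4108, 0.2946)

At (-1, 1): F = (3.0000, 1.367879).
Jacobian J = [[6·p + 3·q^2, 6·p·q], [4·p - 2·q^2 - 2·q + exp(p), -4·p·q - 2·p]].
At the point, J = [[-3.0000, -6.0000], [-7.632121, 6.0000]] (det J = -63.792723).
Solving J·Δ = −F gives Δ = (0.4108, 0.2946).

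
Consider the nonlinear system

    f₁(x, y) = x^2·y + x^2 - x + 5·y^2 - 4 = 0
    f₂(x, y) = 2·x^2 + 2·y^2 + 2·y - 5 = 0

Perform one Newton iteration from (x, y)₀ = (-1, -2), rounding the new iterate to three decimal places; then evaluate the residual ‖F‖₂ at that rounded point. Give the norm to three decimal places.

At (-1, -2): F = (16.000, 1.000).
Jacobian J = [[2·x·y + 2·x - 1, x^2 + 10·y], [4·x, 4·y + 2]].
At the point, J = [[1.000, -19.000], [-4.000, -6.000]] (det J = -82.000).
Solving J·Δ = −F gives Δ = (-0.939, 0.793).
Then the next iterate is (x, y)₁ = (-1.939, -1.207).
Re-evaluating at (-1.939, -1.207): F = (4.44498, 3.01914), so ‖F‖₂ = 5.373.

5.373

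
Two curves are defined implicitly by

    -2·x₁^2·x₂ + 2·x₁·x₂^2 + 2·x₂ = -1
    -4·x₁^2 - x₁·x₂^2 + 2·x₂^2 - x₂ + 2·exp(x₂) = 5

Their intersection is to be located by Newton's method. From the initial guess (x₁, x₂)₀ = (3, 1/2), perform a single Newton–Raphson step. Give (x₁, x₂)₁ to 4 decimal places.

At (3, 1/2): F = (-5.5000, -38.452557).
Jacobian J = [[-4·x₁·x₂ + 2·x₂^2, -2·x₁^2 + 4·x₁·x₂ + 2], [-8·x₁ - x₂^2, -2·x₁·x₂ + 4·x₂ + 2·exp(x₂) - 1]].
At the point, J = [[-5.5000, -10.0000], [-24.2500, 1.297443]] (det J = -249.635934).
Solving J·Δ = −F gives Δ = (-1.5689, 0.3129).
Then the next iterate is (x₁, x₂)₁ = (1.4311, 0.8129).

(1.4311, 0.8129)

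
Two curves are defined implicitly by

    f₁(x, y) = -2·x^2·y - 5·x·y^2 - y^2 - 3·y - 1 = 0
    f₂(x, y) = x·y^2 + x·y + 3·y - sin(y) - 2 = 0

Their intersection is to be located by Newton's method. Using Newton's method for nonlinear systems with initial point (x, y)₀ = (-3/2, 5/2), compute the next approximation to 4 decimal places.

(-0.7771, 2.1349)

At (-3/2, 5/2): F = (20.8750, -8.223472).
Jacobian J = [[-4·x·y - 5·y^2, -2·x^2 - 10·x·y - 2·y - 3], [y^2 + y, 2·x·y + x - cos(y) + 3]].
At the point, J = [[-16.2500, 25.0000], [8.7500, -5.198856]] (det J = -134.268584).
Solving J·Δ = −F gives Δ = (0.7229, -0.3651).
Then the next iterate is (x, y)₁ = (-0.7771, 2.1349).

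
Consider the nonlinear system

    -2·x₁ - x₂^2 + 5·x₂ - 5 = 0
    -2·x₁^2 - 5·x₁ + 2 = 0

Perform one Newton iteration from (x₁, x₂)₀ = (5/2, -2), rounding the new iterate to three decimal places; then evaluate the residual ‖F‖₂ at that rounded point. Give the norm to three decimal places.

At (5/2, -2): F = (-24.000, -23.000).
Jacobian J = [[-2, -2·x₂ + 5], [-4·x₁ - 5, 0]].
At the point, J = [[-2.000, 9.000], [-15.000, 0.000]] (det J = 135.000).
Solving J·Δ = −F gives Δ = (-1.533, 2.326).
Then the next iterate is (x₁, x₂)₁ = (0.967, 0.326).
Re-evaluating at (0.967, 0.326): F = (-5.41028, -4.70518), so ‖F‖₂ = 7.170.

7.170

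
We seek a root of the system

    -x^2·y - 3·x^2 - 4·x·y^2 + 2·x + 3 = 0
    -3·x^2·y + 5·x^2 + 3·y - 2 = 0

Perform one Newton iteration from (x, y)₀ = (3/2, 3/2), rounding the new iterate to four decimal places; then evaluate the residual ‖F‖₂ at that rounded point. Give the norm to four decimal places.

At (3/2, 3/2): F = (-17.6250, 3.6250).
Jacobian J = [[-2·x·y - 6·x - 4·y^2 + 2, -x^2 - 8·x·y], [-6·x·y + 10·x, -3·x^2 + 3]].
At the point, J = [[-20.5000, -20.2500], [1.5000, -3.7500]] (det J = 107.2500).
Solving J·Δ = −F gives Δ = (-1.3007, 0.4464).
Then the next iterate is (x, y)₁ = (0.1993, 1.9464).
Re-evaluating at (0.1993, 1.9464): F = (0.181956, 3.805867), so ‖F‖₂ = 3.8102.

3.8102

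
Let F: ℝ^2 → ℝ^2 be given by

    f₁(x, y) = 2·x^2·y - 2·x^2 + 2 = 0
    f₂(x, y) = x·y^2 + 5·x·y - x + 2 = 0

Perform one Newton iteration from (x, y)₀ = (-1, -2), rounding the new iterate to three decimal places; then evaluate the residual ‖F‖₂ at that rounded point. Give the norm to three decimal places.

9820.144

At (-1, -2): F = (-4.000, 9.000).
Jacobian J = [[4·x·y - 4·x, 2·x^2], [y^2 + 5·y - 1, 2·x·y + 5·x]].
At the point, J = [[12.000, 2.000], [-7.000, -1.000]] (det J = 2.000).
Solving J·Δ = −F gives Δ = (7.000, -40.000).
Then the next iterate is (x, y)₁ = (6.000, -42.000).
Re-evaluating at (6.000, -42.000): F = (-3094.000, 9320.000), so ‖F‖₂ = 9820.144.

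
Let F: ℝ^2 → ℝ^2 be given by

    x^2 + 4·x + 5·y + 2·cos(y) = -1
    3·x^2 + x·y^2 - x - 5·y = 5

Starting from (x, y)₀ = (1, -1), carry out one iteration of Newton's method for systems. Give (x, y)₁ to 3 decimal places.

At (1, -1): F = (2.08060, 3.000).
Jacobian J = [[2·x + 4, -2·sin(y) + 5], [6·x + y^2 - 1, 2·x·y - 5]].
At the point, J = [[6.000, 6.68294], [6.000, -7.000]] (det J = -82.09765).
Solving J·Δ = −F gives Δ = (-0.422, 0.067).
Then the next iterate is (x, y)₁ = (0.578, -0.933).

(0.578, -0.933)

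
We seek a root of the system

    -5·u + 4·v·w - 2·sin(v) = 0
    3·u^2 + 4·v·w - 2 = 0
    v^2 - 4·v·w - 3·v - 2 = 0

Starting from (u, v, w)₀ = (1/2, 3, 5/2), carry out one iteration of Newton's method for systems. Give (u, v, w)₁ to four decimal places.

(0.5614, 4.0219, -0.7628)

At (1/2, 3, 5/2): F = (27.217760, 28.7500, -32.0000).
Jacobian J = [[-5, 4·w - 2·cos(v), 4·v], [6·u, 4·w, 4·v], [0, 2·v - 4·w - 3, -4·v]].
At the point, J = [[-5.0000, 11.979985, 12.0000], [3.0000, 10.0000, 12.0000], [0.0000, -7.0000, -12.0000]] (det J = 359.279460).
Solving J·Δ = −F gives Δ = (0.0614, 1.0219, -3.2628).
Then the next iterate is (u, v, w)₁ = (0.5614, 4.0219, -0.7628).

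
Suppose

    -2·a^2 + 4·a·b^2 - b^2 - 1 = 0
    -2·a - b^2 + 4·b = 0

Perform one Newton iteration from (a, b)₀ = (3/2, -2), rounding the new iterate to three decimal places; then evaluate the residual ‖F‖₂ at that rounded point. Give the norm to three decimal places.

51.652

At (3/2, -2): F = (14.500, -15.000).
Jacobian J = [[-4·a + 4·b^2, 8·a·b - 2·b], [-2, -2·b + 4]].
At the point, J = [[10.000, -20.000], [-2.000, 8.000]] (det J = 40.000).
Solving J·Δ = −F gives Δ = (4.600, 3.025).
Then the next iterate is (a, b)₁ = (6.100, 1.025).
Re-evaluating at (6.100, 1.025): F = (-50.83537, -9.15062), so ‖F‖₂ = 51.652.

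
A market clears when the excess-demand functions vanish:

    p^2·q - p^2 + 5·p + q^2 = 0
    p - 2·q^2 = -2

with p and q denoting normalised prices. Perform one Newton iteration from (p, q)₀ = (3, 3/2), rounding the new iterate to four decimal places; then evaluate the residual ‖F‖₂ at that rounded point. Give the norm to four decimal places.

5.1854

At (3, 3/2): F = (21.7500, 0.5000).
Jacobian J = [[2·p·q - 2·p + 5, p^2 + 2·q], [1, -4·q]].
At the point, J = [[8.0000, 12.0000], [1.0000, -6.0000]] (det J = -60.0000).
Solving J·Δ = −F gives Δ = (-2.2750, -0.2958).
Then the next iterate is (p, q)₁ = (0.7250, 1.2042).
Re-evaluating at (0.7250, 1.2042): F = (5.182430, -0.175195), so ‖F‖₂ = 5.1854.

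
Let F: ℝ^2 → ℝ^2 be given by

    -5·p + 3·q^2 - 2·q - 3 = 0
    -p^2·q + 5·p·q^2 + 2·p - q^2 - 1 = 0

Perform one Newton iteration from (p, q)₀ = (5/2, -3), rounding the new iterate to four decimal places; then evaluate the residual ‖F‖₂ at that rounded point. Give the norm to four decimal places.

37.7669

At (5/2, -3): F = (17.5000, 126.2500).
Jacobian J = [[-5, 6·q - 2], [-2·p·q + 5·q^2 + 2, -p^2 + 10·p·q - 2·q]].
At the point, J = [[-5.0000, -20.0000], [62.0000, -75.2500]] (det J = 1616.2500).
Solving J·Δ = −F gives Δ = (-0.7475, 1.0619).
Then the next iterate is (p, q)₁ = (1.7525, -1.9381).
Re-evaluating at (1.7525, -1.9381): F = (3.382395, 37.615150), so ‖F‖₂ = 37.7669.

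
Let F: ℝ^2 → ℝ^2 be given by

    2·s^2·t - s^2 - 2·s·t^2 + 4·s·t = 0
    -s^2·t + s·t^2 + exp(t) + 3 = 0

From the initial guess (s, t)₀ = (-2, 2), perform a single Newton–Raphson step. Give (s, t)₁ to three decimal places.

At (-2, 2): F = (12.000, -5.61094).
Jacobian J = [[4·s·t - 2·s - 2·t^2 + 4·t, 2·s^2 - 4·s·t + 4·s], [-2·s·t + t^2, -s^2 + 2·s·t + exp(t)]].
At the point, J = [[-12.000, 16.000], [12.000, -4.61094]] (det J = -136.66867).
Solving J·Δ = −F gives Δ = (0.252, -0.561).
Then the next iterate is (s, t)₁ = (-1.748, 1.439).

(-1.748, 1.439)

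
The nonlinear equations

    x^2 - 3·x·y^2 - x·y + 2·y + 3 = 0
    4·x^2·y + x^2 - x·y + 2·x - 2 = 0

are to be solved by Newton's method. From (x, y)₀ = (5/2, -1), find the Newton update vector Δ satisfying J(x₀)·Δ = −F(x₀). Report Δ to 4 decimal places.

(-1.0052, 0.0528)

At (5/2, -1): F = (2.2500, -13.2500).
Jacobian J = [[2·x - 3·y^2 - y, -6·x·y - x + 2], [8·x·y + 2·x - y + 2, 4·x^2 - x]].
At the point, J = [[3.0000, 14.5000], [-12.0000, 22.5000]] (det J = 241.5000).
Solving J·Δ = −F gives Δ = (-1.0052, 0.0528).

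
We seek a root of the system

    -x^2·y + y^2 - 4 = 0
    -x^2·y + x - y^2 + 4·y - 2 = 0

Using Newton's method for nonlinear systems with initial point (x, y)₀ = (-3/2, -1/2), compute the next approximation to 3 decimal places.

(-5.370, 0.478)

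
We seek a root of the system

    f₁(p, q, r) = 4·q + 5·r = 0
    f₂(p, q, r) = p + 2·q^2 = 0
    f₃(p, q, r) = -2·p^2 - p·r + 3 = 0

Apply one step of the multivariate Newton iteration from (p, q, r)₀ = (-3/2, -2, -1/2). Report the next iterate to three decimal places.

(-1.488, -1.186, 0.949)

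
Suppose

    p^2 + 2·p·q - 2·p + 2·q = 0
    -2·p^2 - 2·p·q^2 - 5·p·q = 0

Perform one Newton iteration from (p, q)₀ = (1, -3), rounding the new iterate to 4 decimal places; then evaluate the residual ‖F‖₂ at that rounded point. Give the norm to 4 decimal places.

267.1343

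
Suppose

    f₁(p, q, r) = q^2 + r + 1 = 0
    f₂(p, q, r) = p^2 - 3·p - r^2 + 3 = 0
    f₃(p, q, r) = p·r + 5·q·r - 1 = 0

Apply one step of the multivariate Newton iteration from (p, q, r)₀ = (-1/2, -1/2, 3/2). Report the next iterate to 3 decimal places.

At (-1/2, -1/2, 3/2): F = (2.750, 2.500, -5.500).
Jacobian J = [[0, 2·q, 1], [2·p - 3, 0, -2·r], [r, 5·r, p + 5·q]].
At the point, J = [[0.000, -1.000, 1.000], [-4.000, 0.000, -3.000], [1.500, 7.500, -3.000]] (det J = -13.500).
Solving J·Δ = −F gives Δ = (4.194, -2.009, -4.759).
Then the next iterate is (p, q, r)₁ = (3.694, -2.509, -3.259).

(3.694, -2.509, -3.259)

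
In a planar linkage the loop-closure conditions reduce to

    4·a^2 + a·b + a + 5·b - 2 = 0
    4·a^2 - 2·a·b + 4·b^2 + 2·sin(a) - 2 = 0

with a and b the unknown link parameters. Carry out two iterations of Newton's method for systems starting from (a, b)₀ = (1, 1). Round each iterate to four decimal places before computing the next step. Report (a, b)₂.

(-1.1698, 0.7011)

At (1, 1): F = (9.0000, 5.682942).
Jacobian J = [[8·a + b + 1, a + 5], [8·a - 2·b + 2·cos(a), -2·a + 8·b]].
At the point, J = [[10.0000, 6.0000], [7.080605, 6.0000]] (det J = 17.516372).
Solving J·Δ = −F gives Δ = (-1.1362, 0.3937).
Then the next iterate is (a, b)₁ = (-0.1362, 1.3937).
Round to (-0.1362, 1.3937) and repeat: F = (4.716680, 5.951886), J = [[1.3041, 4.8638], [-1.895522, 11.4220]].
Δ = (-1.0336, -0.6926), so (a, b)₂ = (-1.1698, 0.7011).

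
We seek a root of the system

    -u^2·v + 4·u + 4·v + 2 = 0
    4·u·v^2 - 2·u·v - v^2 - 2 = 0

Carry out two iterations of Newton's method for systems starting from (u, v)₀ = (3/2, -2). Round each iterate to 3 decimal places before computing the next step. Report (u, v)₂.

(0.618, -1.152)

At (3/2, -2): F = (4.500, 24.000).
Jacobian J = [[-2·u·v + 4, -u^2 + 4], [4·v^2 - 2·v, 8·u·v - 2·u - 2·v]].
At the point, J = [[10.000, 1.750], [20.000, -23.000]] (det J = -265.000).
Solving J·Δ = −F gives Δ = (-0.549, 0.566).
Then the next iterate is (u, v)₁ = (0.951, -1.434).
Round to (0.951, -1.434) and repeat: F = (1.36491, 6.49349), J = [[6.72747, 3.09560], [11.09342, -9.94387]].
Δ = (-0.333, 0.282), so (u, v)₂ = (0.618, -1.152).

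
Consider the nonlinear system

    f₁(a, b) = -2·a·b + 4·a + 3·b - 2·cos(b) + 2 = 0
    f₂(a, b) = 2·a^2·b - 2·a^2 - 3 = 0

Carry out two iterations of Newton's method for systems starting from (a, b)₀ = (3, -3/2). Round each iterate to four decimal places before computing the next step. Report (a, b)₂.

At (3, -3/2): F = (18.358526, -48.0000).
Jacobian J = [[-2·b + 4, -2·a + 2·sin(b) + 3], [4·a·b - 4·a, 2·a^2]].
At the point, J = [[7.0000, -4.994990], [-30.0000, 18.0000]] (det J = -23.849699).
Solving J·Δ = −F gives Δ = (3.8027, 9.0045).
Then the next iterate is (a, b)₁ = (6.8027, 7.5045).
Round to (6.8027, 7.5045) and repeat: F = (-51.062246, 599.013945), J = [[-11.0090, -8.726299], [176.992649, 92.553455]].
Δ = (-0.9536, -4.6485), so (a, b)₂ = (5.8491, 2.8560).

(5.8491, 2.8560)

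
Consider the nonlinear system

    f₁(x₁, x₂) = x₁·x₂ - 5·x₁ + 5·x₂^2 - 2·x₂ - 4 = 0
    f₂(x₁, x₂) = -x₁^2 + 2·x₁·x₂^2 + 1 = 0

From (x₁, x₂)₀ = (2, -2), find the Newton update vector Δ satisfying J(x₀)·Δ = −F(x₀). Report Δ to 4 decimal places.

(-0.8542, 0.5990)

At (2, -2): F = (6.0000, 13.0000).
Jacobian J = [[x₂ - 5, x₁ + 10·x₂ - 2], [-2·x₁ + 2·x₂^2, 4·x₁·x₂]].
At the point, J = [[-7.0000, -20.0000], [4.0000, -16.0000]] (det J = 192.0000).
Solving J·Δ = −F gives Δ = (-0.8542, 0.5990).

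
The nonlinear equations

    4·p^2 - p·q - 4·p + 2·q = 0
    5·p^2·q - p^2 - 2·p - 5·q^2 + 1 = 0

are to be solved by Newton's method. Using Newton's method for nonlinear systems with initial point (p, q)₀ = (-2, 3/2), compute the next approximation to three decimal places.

At (-2, 3/2): F = (30.000, 19.750).
Jacobian J = [[8·p - q - 4, -p + 2], [10·p·q - 2·p - 2, 5·p^2 - 10·q]].
At the point, J = [[-21.500, 4.000], [-28.000, 5.000]] (det J = 4.500).
Solving J·Δ = −F gives Δ = (-15.778, -92.306).
Then the next iterate is (p, q)₁ = (-17.778, -90.806).

(-17.778, -90.806)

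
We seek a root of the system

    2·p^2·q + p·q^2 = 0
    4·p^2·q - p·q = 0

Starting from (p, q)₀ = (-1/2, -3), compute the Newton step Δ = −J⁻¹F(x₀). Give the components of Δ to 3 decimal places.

(0.225, 0.750)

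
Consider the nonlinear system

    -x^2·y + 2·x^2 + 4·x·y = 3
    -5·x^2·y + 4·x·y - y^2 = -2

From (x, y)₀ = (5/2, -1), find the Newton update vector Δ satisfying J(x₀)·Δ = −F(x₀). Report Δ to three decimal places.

(-0.668, 0.427)

At (5/2, -1): F = (5.750, 22.250).
Jacobian J = [[-2·x·y + 4·x + 4·y, -x^2 + 4·x], [-10·x·y + 4·y, -5·x^2 + 4·x - 2·y]].
At the point, J = [[11.000, 3.750], [21.000, -19.250]] (det J = -290.500).
Solving J·Δ = −F gives Δ = (-0.668, 0.427).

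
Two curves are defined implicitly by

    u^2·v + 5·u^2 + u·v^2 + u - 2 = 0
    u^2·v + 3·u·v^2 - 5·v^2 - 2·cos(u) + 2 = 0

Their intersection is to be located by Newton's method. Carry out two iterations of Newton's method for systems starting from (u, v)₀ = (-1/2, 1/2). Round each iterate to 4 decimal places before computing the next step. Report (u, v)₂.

At (-1/2, 1/2): F = (-1.2500, -1.255165).
Jacobian J = [[2·u·v + 10·u + v^2 + 1, u^2 + 2·u·v], [2·u·v + 3·v^2 + 2·sin(u), u^2 + 6·u·v - 10·v]].
At the point, J = [[-4.2500, -0.2500], [-0.708851, -6.2500]] (det J = 26.385287).
Solving J·Δ = −F gives Δ = (-0.2842, -0.1686).
Then the next iterate is (u, v)₁ = (-0.7842, 0.3314).
Round to (-0.7842, 0.3314) and repeat: F = (0.408324, -0.019612), J = [[-7.251942, 0.095202], [-1.602808, -4.258334]].
Δ = (0.0560, -0.0257), so (u, v)₂ = (-0.7282, 0.3057).

(-0.7282, 0.3057)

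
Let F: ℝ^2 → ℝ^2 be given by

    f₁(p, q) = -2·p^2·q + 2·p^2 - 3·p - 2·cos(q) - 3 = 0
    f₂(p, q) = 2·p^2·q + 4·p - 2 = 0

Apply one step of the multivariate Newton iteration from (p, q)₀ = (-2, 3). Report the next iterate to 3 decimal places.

(-1.605, 2.237)

At (-2, 3): F = (-11.02002, 14.000).
Jacobian J = [[-4·p·q + 4·p - 3, -2·p^2 + 2·sin(q)], [4·p·q + 4, 2·p^2]].
At the point, J = [[13.000, -7.71776], [-20.000, 8.000]] (det J = -50.35520).
Solving J·Δ = −F gives Δ = (0.395, -0.763).
Then the next iterate is (p, q)₁ = (-1.605, 2.237).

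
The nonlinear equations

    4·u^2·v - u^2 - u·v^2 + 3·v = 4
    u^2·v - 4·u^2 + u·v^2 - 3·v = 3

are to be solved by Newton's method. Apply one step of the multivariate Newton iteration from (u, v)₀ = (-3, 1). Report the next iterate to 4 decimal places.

(-1.1053, 1.1556)

At (-3, 1): F = (29.0000, -36.0000).
Jacobian J = [[8·u·v - 2·u - v^2, 4·u^2 - 2·u·v + 3], [2·u·v - 8·u + v^2, u^2 + 2·u·v - 3]].
At the point, J = [[-19.0000, 45.0000], [19.0000, 0.0000]] (det J = -855.0000).
Solving J·Δ = −F gives Δ = (1.8947, 0.1556).
Then the next iterate is (u, v)₁ = (-1.1053, 1.1556).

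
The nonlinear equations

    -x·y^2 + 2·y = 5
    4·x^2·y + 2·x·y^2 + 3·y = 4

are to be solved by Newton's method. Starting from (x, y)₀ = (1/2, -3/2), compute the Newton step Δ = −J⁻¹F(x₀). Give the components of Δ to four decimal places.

(-6.0000, -1.2500)

At (1/2, -3/2): F = (-9.1250, -7.7500).
Jacobian J = [[-y^2, -2·x·y + 2], [8·x·y + 2·y^2, 4·x^2 + 4·x·y + 3]].
At the point, J = [[-2.2500, 3.5000], [-1.5000, 1.0000]] (det J = 3.0000).
Solving J·Δ = −F gives Δ = (-6.0000, -1.2500).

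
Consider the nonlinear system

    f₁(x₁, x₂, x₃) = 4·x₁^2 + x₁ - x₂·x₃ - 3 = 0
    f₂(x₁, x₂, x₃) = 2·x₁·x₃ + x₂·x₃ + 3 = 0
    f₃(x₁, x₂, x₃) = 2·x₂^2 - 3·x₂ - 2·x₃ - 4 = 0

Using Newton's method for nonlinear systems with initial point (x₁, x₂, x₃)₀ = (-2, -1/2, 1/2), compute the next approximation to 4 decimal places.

(-1.2178, -1.2049, 0.7622)

At (-2, -1/2, 1/2): F = (11.2500, 0.7500, -3.0000).
Jacobian J = [[8·x₁ + 1, -x₃, -x₂], [2·x₃, x₃, 2·x₁ + x₂], [0, 4·x₂ - 3, -2]].
At the point, J = [[-15.0000, -0.5000, 0.5000], [1.0000, 0.5000, -4.5000], [0.0000, -5.0000, -2.0000]] (det J = 349.0000).
Solving J·Δ = −F gives Δ = (0.7822, -0.7049, 0.2622).
Then the next iterate is (x₁, x₂, x₃)₁ = (-1.2178, -1.2049, 0.7622).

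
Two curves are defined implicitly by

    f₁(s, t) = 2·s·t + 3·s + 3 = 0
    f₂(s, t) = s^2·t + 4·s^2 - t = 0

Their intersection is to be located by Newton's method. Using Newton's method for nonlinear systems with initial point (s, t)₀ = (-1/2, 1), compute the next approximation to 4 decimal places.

(-0.5143, 1.4286)

At (-1/2, 1): F = (0.5000, 0.2500).
Jacobian J = [[2·t + 3, 2·s], [2·s·t + 8·s, s^2 - 1]].
At the point, J = [[5.0000, -1.0000], [-5.0000, -0.7500]] (det J = -8.7500).
Solving J·Δ = −F gives Δ = (-0.0143, 0.4286).
Then the next iterate is (s, t)₁ = (-0.5143, 1.4286).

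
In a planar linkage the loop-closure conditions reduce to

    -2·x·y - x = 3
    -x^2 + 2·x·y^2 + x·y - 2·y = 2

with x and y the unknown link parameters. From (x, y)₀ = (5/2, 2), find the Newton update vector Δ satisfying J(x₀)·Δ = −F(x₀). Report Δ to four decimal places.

At (5/2, 2): F = (-15.5000, 12.7500).
Jacobian J = [[-2·y - 1, -2·x], [-2·x + 2·y^2 + y, 4·x·y + x - 2]].
At the point, J = [[-5.0000, -5.0000], [5.0000, 20.5000]] (det J = -77.5000).
Solving J·Δ = −F gives Δ = (-3.2774, 0.1774).

(-3.2774, 0.1774)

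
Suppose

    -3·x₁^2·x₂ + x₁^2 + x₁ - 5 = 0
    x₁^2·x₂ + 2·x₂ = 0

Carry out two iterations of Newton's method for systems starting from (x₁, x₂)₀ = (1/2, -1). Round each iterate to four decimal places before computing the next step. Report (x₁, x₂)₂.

At (1/2, -1): F = (-3.5000, -2.2500).
Jacobian J = [[-6·x₁·x₂ + 2·x₁ + 1, -3·x₁^2], [2·x₁·x₂, x₁^2 + 2]].
At the point, J = [[5.0000, -0.7500], [-1.0000, 2.2500]] (det J = 10.5000).
Solving J·Δ = −F gives Δ = (0.9107, 1.4048).
Then the next iterate is (x₁, x₂)₁ = (1.4107, 0.4048).
Round to (1.4107, 0.4048) and repeat: F = (-4.015972, 1.615182), J = [[0.395092, -5.970223], [1.142103, 3.990074]].
Δ = (0.7601, -0.6224), so (x₁, x₂)₂ = (2.1708, -0.2176).

(2.1708, -0.2176)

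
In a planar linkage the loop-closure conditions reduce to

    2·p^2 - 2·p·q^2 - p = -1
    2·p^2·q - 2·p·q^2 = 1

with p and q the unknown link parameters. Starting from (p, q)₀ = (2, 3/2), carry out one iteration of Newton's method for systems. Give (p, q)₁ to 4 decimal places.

(1.6000, 1.2500)

At (2, 3/2): F = (-2.0000, 2.0000).
Jacobian J = [[4·p - 2·q^2 - 1, -4·p·q], [4·p·q - 2·q^2, 2·p^2 - 4·p·q]].
At the point, J = [[2.5000, -12.0000], [7.5000, -4.0000]] (det J = 80.0000).
Solving J·Δ = −F gives Δ = (-0.4000, -0.2500).
Then the next iterate is (p, q)₁ = (1.6000, 1.2500).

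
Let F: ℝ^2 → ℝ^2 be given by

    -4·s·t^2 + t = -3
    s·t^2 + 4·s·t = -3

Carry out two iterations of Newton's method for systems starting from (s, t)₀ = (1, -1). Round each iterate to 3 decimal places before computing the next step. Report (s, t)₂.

At (1, -1): F = (-2.000, 0.000).
Jacobian J = [[-4·t^2, -8·s·t + 1], [t^2 + 4·t, 2·s·t + 4·s]].
At the point, J = [[-4.000, 9.000], [-3.000, 2.000]] (det J = 19.000).
Solving J·Δ = −F gives Δ = (0.211, 0.316).
Then the next iterate is (s, t)₁ = (1.211, -0.684).
Round to (1.211, -0.684) and repeat: F = (0.04971, 0.25328), J = [[-1.87142, 7.62659], [-2.26814, 3.18735]].
Δ = (0.156, 0.032), so (s, t)₂ = (1.367, -0.652).

(1.367, -0.652)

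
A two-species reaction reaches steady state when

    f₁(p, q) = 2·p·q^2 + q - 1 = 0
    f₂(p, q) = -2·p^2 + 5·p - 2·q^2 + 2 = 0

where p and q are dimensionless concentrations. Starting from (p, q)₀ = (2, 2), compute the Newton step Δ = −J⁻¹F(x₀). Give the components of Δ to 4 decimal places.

(-5.2308, 1.4615)

At (2, 2): F = (17.0000, -4.0000).
Jacobian J = [[2·q^2, 4·p·q + 1], [-4·p + 5, -4·q]].
At the point, J = [[8.0000, 17.0000], [-3.0000, -8.0000]] (det J = -13.0000).
Solving J·Δ = −F gives Δ = (-5.2308, 1.4615).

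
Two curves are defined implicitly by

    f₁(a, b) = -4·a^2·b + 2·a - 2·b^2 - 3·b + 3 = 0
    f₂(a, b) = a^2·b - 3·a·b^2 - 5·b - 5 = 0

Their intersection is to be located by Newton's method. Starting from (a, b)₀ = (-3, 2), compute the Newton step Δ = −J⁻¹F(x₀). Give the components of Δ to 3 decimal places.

At (-3, 2): F = (-89.000, 39.000).
Jacobian J = [[-8·a·b + 2, -4·a^2 - 4·b - 3], [2·a·b - 3·b^2, a^2 - 6·a·b - 5]].
At the point, J = [[50.000, -47.000], [-24.000, 40.000]] (det J = 872.000).
Solving J·Δ = −F gives Δ = (1.981, 0.213).

(1.981, 0.213)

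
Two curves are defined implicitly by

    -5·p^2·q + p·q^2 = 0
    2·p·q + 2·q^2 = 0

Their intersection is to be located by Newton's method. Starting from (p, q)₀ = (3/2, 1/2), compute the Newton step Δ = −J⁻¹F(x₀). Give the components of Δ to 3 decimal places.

(-0.255, -0.349)

At (3/2, 1/2): F = (-5.250, 2.000).
Jacobian J = [[-10·p·q + q^2, -5·p^2 + 2·p·q], [2·q, 2·p + 4·q]].
At the point, J = [[-7.250, -9.750], [1.000, 5.000]] (det J = -26.500).
Solving J·Δ = −F gives Δ = (-0.255, -0.349).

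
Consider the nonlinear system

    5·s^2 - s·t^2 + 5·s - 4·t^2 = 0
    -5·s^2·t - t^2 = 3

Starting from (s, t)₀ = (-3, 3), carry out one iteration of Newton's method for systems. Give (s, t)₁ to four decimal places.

At (-3, 3): F = (21.0000, -147.0000).
Jacobian J = [[10·s - t^2 + 5, -2·s·t - 8·t], [-10·s·t, -5·s^2 - 2·t]].
At the point, J = [[-34.0000, -6.0000], [90.0000, -51.0000]] (det J = 2274.0000).
Solving J·Δ = −F gives Δ = (0.8588, -1.3668).
Then the next iterate is (s, t)₁ = (-2.1412, 1.6332).

(-2.1412, 1.6332)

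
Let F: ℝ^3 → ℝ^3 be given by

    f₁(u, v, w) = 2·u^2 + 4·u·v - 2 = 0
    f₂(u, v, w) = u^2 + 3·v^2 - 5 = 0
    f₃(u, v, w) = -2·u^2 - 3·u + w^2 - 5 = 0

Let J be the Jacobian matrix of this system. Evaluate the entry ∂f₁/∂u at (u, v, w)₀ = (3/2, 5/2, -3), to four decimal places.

16.0000

∂f₁/∂u = 4·u + 4·v.
At (3/2, 5/2, -3) this is 16.0000.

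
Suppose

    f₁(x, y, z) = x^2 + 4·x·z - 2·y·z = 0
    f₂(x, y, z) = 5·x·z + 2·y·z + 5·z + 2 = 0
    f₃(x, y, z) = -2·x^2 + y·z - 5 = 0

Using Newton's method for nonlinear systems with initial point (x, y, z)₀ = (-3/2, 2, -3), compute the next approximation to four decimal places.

At (-3/2, 2, -3): F = (32.2500, -2.5000, -15.5000).
Jacobian J = [[2·x + 4·z, -2·z, 4·x - 2·y], [5·z, 2·z, 5·x + 2·y + 5], [-4·x, z, y]].
At the point, J = [[-15.0000, 6.0000, -10.0000], [-15.0000, -6.0000, 1.5000], [6.0000, -3.0000, 2.0000]] (det J = -463.5000).
Solving J·Δ = −F gives Δ = (1.0866, -3.2168, -0.3350).
Then the next iterate is (x, y, z)₁ = (-0.4134, -1.2168, -3.3350).

(-0.4134, -1.2168, -3.3350)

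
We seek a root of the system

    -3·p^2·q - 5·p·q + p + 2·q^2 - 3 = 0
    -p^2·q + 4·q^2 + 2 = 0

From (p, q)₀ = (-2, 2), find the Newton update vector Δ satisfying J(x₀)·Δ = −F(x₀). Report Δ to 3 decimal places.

(0.545, -1.197)

At (-2, 2): F = (-1.000, 10.000).
Jacobian J = [[-6·p·q - 5·q + 1, -3·p^2 - 5·p + 4·q], [-2·p·q, -p^2 + 8·q]].
At the point, J = [[15.000, 6.000], [8.000, 12.000]] (det J = 132.000).
Solving J·Δ = −F gives Δ = (0.545, -1.197).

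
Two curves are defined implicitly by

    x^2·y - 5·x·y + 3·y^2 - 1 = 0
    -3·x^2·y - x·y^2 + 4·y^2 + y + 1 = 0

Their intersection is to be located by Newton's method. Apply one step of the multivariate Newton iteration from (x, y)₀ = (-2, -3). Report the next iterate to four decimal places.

At (-2, -3): F = (-16.0000, 88.0000).
Jacobian J = [[2·x·y - 5·y, x^2 - 5·x + 6·y], [-6·x·y - y^2, -3·x^2 - 2·x·y + 8·y + 1]].
At the point, J = [[27.0000, -4.0000], [-45.0000, -47.0000]] (det J = -1449.0000).
Solving J·Δ = −F gives Δ = (0.7619, 1.1429).
Then the next iterate is (x, y)₁ = (-1.2381, -1.8571).

(-1.2381, -1.8571)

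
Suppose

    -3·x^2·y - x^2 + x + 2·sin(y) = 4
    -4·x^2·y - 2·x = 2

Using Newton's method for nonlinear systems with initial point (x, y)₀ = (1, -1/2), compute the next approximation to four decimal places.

(3.0590, 0.0295)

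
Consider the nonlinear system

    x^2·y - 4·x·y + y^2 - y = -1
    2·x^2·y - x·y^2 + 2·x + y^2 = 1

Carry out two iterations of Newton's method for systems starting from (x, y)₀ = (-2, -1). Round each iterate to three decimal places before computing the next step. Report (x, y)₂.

(-0.547, -1.430)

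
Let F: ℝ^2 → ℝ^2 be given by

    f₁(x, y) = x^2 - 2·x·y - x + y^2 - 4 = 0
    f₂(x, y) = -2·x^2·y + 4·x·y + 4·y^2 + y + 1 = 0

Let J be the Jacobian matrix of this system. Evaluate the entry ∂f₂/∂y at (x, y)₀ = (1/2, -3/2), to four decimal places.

∂f₂/∂y = -2·x^2 + 4·x + 8·y + 1.
At (1/2, -3/2) this is -9.5000.

-9.5000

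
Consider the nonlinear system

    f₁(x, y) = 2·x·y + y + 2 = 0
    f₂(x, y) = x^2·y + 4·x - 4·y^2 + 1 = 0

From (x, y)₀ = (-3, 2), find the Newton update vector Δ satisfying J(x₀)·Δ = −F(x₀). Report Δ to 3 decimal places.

At (-3, 2): F = (-8.000, -9.000).
Jacobian J = [[2·y, 2·x + 1], [2·x·y + 4, x^2 - 8·y]].
At the point, J = [[4.000, -5.000], [-8.000, -7.000]] (det J = -68.000).
Solving J·Δ = −F gives Δ = (0.162, -1.471).

(0.162, -1.471)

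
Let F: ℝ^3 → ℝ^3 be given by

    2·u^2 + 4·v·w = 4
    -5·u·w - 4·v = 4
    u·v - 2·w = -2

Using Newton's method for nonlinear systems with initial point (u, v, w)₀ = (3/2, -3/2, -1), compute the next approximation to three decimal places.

(2.703, 0.134, 0.198)

At (3/2, -3/2, -1): F = (6.500, 9.500, 1.750).
Jacobian J = [[4·u, 4·w, 4·v], [-5·w, -4, -5·u], [v, u, -2]].
At the point, J = [[6.000, -4.000, -6.000], [5.000, -4.000, -7.500], [-1.500, 1.500, -2.000]] (det J = 21.500).
Solving J·Δ = −F gives Δ = (1.203, 1.634, 1.198).
Then the next iterate is (u, v, w)₁ = (2.703, 0.134, 0.198).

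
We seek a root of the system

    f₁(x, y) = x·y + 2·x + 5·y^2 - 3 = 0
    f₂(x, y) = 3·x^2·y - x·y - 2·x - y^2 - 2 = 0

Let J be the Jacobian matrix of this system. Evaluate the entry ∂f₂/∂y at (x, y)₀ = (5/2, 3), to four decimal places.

∂f₂/∂y = 3·x^2 - x - 2·y.
At (5/2, 3) this is 10.2500.

10.2500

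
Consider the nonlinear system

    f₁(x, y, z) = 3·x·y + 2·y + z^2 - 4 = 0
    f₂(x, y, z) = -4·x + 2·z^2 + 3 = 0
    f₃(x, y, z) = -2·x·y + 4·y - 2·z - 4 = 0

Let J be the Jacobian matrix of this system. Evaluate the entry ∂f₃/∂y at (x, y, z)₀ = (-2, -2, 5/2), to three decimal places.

∂f₃/∂y = -2·x + 4.
At (-2, -2, 5/2) this is 8.000.

8.000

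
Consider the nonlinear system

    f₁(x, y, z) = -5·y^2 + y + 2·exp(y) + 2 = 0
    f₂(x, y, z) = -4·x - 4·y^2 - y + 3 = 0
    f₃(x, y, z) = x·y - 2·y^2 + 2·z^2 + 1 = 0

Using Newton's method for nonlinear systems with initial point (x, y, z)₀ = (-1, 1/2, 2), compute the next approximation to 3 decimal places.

At (-1, 1/2, 2): F = (4.54744, 5.500, 8.000).
Jacobian J = [[0, -10·y + 2·exp(y) + 1, 0], [-4, -8·y - 1, 0], [y, x - 4·y, 4·z]].
At the point, J = [[0.000, -0.70256, 0.000], [-4.000, -5.000, 0.000], [0.500, -3.000, 8.000]] (det J = -22.48184).
Solving J·Δ = −F gives Δ = (-6.716, 6.473, 1.847).
Then the next iterate is (x, y, z)₁ = (-7.716, 6.973, 3.847).

(-7.716, 6.973, 3.847)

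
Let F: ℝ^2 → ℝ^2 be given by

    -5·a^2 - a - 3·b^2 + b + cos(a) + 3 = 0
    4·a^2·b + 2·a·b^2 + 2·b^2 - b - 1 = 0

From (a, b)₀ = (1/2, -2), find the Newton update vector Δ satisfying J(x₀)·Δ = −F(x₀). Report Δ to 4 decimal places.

At (1/2, -2): F = (-11.872417, 11.0000).
Jacobian J = [[-10·a - sin(a) - 1, -6·b + 1], [8·a·b + 2·b^2, 4·a^2 + 4·a·b + 4·b - 1]].
At the point, J = [[-6.479426, 13.0000], [0.0000, -12.0000]] (det J = 77.753106).
Solving J·Δ = −F gives Δ = (0.0068, 0.9167).

(0.0068, 0.9167)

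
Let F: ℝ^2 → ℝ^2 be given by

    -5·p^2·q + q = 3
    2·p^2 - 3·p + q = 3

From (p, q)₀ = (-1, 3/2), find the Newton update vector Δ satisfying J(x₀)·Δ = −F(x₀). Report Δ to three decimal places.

At (-1, 3/2): F = (-9.000, 3.500).
Jacobian J = [[-10·p·q, -5·p^2 + 1], [4·p - 3, 1]].
At the point, J = [[15.000, -4.000], [-7.000, 1.000]] (det J = -13.000).
Solving J·Δ = −F gives Δ = (0.385, -0.808).

(0.385, -0.808)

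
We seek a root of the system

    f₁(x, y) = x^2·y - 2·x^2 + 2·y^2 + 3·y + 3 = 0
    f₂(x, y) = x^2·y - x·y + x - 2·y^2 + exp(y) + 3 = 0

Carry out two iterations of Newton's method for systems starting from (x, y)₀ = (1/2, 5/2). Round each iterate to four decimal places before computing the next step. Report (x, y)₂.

(-1.3995, -1.0213)

At (1/2, 5/2): F = (23.1250, 2.557494).
Jacobian J = [[2·x·y - 4·x, x^2 + 4·y + 3], [2·x·y - y + 1, x^2 - x - 4·y + exp(y)]].
At the point, J = [[0.5000, 13.2500], [1.0000, 1.932494]] (det J = -12.283753).
Solving J·Δ = −F gives Δ = (0.8794, -1.7785).
Then the next iterate is (x, y)₁ = (1.3794, 0.7215).
Round to (1.3794, 0.7215) and repeat: F = (3.772966, 5.773386), J = [[-3.527126, 7.788744], [2.268974, -0.305138]].
Δ = (-2.7789, -1.7428), so (x, y)₂ = (-1.3995, -1.0213).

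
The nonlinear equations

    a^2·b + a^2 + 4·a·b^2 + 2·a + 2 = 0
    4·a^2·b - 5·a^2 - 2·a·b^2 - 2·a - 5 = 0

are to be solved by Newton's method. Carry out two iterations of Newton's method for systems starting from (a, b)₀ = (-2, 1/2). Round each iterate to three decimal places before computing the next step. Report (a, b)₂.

(-2.571, 1.009)

At (-2, 1/2): F = (2.000, -12.000).
Jacobian J = [[2·a·b + 2·a + 4·b^2 + 2, a^2 + 8·a·b], [8·a·b - 10·a - 2·b^2 - 2, 4·a^2 - 4·a·b]].
At the point, J = [[-3.000, -4.000], [9.500, 20.000]] (det J = -22.000).
Solving J·Δ = −F gives Δ = (-0.364, 0.773).
Then the next iterate is (a, b)₁ = (-2.364, 1.273).
Round to (-2.364, 1.273) and repeat: F = (-5.34907, 7.90400), J = [[-2.26463, -18.48648], [-5.67603, 34.39147]].
Δ = (-0.207, -0.264), so (a, b)₂ = (-2.571, 1.009).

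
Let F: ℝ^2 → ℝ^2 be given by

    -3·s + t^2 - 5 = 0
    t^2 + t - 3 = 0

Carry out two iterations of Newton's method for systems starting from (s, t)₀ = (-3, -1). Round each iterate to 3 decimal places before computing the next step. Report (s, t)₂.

(0.238, -2.714)

At (-3, -1): F = (5.000, -3.000).
Jacobian J = [[-3, 2·t], [0, 2·t + 1]].
At the point, J = [[-3.000, -2.000], [0.000, -1.000]] (det J = 3.000).
Solving J·Δ = −F gives Δ = (3.667, -3.000).
Then the next iterate is (s, t)₁ = (0.667, -4.000).
Round to (0.667, -4.000) and repeat: F = (8.999, 9.000), J = [[-3.000, -8.000], [0.000, -7.000]].
Δ = (-0.429, 1.286), so (s, t)₂ = (0.238, -2.714).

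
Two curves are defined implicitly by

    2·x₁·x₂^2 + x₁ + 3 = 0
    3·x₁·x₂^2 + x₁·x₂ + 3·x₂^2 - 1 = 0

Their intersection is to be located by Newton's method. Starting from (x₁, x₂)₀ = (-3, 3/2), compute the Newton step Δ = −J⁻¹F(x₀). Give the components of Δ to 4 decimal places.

(1.7727, -0.2083)

At (-3, 3/2): F = (-13.5000, -19.0000).
Jacobian J = [[2·x₂^2 + 1, 4·x₁·x₂], [3·x₂^2 + x₂, 6·x₁·x₂ + x₁ + 6·x₂]].
At the point, J = [[5.5000, -18.0000], [8.2500, -21.0000]] (det J = 33.0000).
Solving J·Δ = −F gives Δ = (1.7727, -0.2083).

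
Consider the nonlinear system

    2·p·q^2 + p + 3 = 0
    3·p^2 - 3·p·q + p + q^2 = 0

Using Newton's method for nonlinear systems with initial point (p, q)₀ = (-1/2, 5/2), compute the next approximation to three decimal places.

At (-1/2, 5/2): F = (-3.750, 10.250).
Jacobian J = [[2·q^2 + 1, 4·p·q], [6·p - 3·q + 1, -3·p + 2·q]].
At the point, J = [[13.500, -5.000], [-9.500, 6.500]] (det J = 40.250).
Solving J·Δ = −F gives Δ = (-0.668, -2.553).
Then the next iterate is (p, q)₁ = (-1.168, -0.053).

(-1.168, -0.053)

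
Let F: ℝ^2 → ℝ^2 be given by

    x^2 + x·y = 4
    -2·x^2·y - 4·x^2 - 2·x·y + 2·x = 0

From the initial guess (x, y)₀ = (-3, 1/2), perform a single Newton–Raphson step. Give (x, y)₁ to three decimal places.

At (-3, 1/2): F = (3.500, -48.000).
Jacobian J = [[2·x + y, x], [-4·x·y - 8·x - 2·y + 2, -2·x^2 - 2·x]].
At the point, J = [[-5.500, -3.000], [31.000, -12.000]] (det J = 159.000).
Solving J·Δ = −F gives Δ = (1.170, -0.978).
Then the next iterate is (x, y)₁ = (-1.830, -0.478).

(-1.830, -0.478)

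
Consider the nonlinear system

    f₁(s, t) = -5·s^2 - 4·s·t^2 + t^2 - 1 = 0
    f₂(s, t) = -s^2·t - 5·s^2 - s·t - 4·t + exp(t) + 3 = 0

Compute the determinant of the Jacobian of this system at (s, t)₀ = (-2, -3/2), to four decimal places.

J = [[-10·s - 4·t^2, -8·s·t + 2·t], [-2·s·t - 10·s - t, -s^2 - s + exp(t) - 4]].
At the point, J = [[11.0000, -27.0000], [15.5000, -5.776870]].
det J = 354.9544.

354.9544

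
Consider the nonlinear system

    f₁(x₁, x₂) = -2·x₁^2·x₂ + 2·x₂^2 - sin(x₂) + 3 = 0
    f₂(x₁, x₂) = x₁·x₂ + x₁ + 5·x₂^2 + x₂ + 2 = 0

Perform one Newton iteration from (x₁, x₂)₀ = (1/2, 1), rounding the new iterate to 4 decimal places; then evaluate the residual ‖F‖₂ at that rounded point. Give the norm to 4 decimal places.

4.2772

At (1/2, 1): F = (3.658529, 9.0000).
Jacobian J = [[-4·x₁·x₂, -2·x₁^2 + 4·x₂ - cos(x₂)], [x₂ + 1, x₁ + 10·x₂ + 1]].
At the point, J = [[-2.0000, 2.959698], [2.0000, 11.5000]] (det J = -28.919395).
Solving J·Δ = −F gives Δ = (0.5338, -0.8754).
Then the next iterate is (x₁, x₂)₁ = (1.0338, 0.1246).
Re-evaluating at (1.0338, 0.1246): F = (2.640442, 3.364837), so ‖F‖₂ = 4.2772.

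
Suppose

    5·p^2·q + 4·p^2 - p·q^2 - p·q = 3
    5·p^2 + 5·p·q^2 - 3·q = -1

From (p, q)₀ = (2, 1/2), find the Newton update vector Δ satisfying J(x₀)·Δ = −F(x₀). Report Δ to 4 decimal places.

(-1.2343, 0.6041)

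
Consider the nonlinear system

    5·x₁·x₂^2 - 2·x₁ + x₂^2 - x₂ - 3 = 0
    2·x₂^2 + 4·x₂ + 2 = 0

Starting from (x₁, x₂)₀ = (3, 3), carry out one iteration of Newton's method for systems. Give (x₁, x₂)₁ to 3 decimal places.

(4.349, 1.000)

At (3, 3): F = (132.000, 32.000).
Jacobian J = [[5·x₂^2 - 2, 10·x₁·x₂ + 2·x₂ - 1], [0, 4·x₂ + 4]].
At the point, J = [[43.000, 95.000], [0.000, 16.000]] (det J = 688.000).
Solving J·Δ = −F gives Δ = (1.349, -2.000).
Then the next iterate is (x₁, x₂)₁ = (4.349, 1.000).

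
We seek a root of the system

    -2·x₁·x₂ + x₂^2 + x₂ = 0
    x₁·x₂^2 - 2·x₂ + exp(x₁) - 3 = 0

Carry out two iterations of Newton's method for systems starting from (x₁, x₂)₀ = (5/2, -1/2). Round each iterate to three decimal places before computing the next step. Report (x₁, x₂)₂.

(1.242, -0.084)

At (5/2, -1/2): F = (2.250, 10.80749).
Jacobian J = [[-2·x₂, -2·x₁ + 2·x₂ + 1], [x₂^2 + exp(x₁), 2·x₁·x₂ - 2]].
At the point, J = [[1.000, -5.000], [12.43249, -4.500]] (det J = 57.66247).
Solving J·Δ = −F gives Δ = (-0.762, 0.298).
Then the next iterate is (x₁, x₂)₁ = (1.738, -0.202).
Round to (1.738, -0.202) and repeat: F = (0.54096, 3.16088), J = [[0.404, -2.880], [5.72676, -2.70215]].
Δ = (-0.496, 0.118), so (x₁, x₂)₂ = (1.242, -0.084).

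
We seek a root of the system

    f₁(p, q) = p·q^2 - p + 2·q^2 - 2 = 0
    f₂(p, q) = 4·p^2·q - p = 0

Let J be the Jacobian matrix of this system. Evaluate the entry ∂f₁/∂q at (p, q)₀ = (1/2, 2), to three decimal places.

∂f₁/∂q = 2·p·q + 4·q.
At (1/2, 2) this is 10.000.

10.000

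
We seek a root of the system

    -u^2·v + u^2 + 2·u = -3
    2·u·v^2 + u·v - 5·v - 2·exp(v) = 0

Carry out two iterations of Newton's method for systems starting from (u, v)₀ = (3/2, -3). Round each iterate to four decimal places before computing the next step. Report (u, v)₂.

At (3/2, -3): F = (15.0000, 37.400426).
Jacobian J = [[-2·u·v + 2·u + 2, -u^2], [2·v^2 + v, 4·u·v + u - 2·exp(v) - 5]].
At the point, J = [[14.0000, -2.2500], [15.0000, -21.599574]] (det J = -268.644038).
Solving J·Δ = −F gives Δ = (-0.8928, 1.1115).
Then the next iterate is (u, v)₁ = (0.6072, -1.8885).
Round to (0.6072, -1.8885) and repeat: F = (5.279366, 12.324281), J = [[5.507794, -0.368692], [5.244364, -9.282186]].
Δ = (-0.9038, 0.8171), so (u, v)₂ = (-0.2966, -1.0714).

(-0.2966, -1.0714)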